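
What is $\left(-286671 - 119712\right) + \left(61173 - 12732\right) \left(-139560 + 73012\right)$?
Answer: $-3224058051$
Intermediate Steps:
$\left(-286671 - 119712\right) + \left(61173 - 12732\right) \left(-139560 + 73012\right) = \left(-286671 - 119712\right) + 48441 \left(-66548\right) = \left(-286671 - 119712\right) - 3223651668 = -406383 - 3223651668 = -3224058051$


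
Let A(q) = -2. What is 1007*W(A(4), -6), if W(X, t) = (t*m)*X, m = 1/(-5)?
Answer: -12084/5 ≈ -2416.8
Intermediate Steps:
m = -⅕ ≈ -0.20000
W(X, t) = -X*t/5 (W(X, t) = (t*(-⅕))*X = (-t/5)*X = -X*t/5)
1007*W(A(4), -6) = 1007*(-⅕*(-2)*(-6)) = 1007*(-12/5) = -12084/5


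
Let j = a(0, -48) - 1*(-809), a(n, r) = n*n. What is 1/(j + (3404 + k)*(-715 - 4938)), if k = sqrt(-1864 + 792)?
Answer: I/(-19242003*I + 22612*sqrt(67)) ≈ -5.1965e-8 + 4.9985e-10*I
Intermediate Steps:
k = 4*I*sqrt(67) (k = sqrt(-1072) = 4*I*sqrt(67) ≈ 32.741*I)
a(n, r) = n**2
j = 809 (j = 0**2 - 1*(-809) = 0 + 809 = 809)
1/(j + (3404 + k)*(-715 - 4938)) = 1/(809 + (3404 + 4*I*sqrt(67))*(-715 - 4938)) = 1/(809 + (3404 + 4*I*sqrt(67))*(-5653)) = 1/(809 + (-19242812 - 22612*I*sqrt(67))) = 1/(-19242003 - 22612*I*sqrt(67))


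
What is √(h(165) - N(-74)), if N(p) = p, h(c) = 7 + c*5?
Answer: √906 ≈ 30.100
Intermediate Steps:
h(c) = 7 + 5*c
√(h(165) - N(-74)) = √((7 + 5*165) - 1*(-74)) = √((7 + 825) + 74) = √(832 + 74) = √906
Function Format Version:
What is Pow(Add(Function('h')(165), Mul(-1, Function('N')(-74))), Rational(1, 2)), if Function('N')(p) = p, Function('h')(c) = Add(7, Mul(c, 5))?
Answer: Pow(906, Rational(1, 2)) ≈ 30.100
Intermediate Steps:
Function('h')(c) = Add(7, Mul(5, c))
Pow(Add(Function('h')(165), Mul(-1, Function('N')(-74))), Rational(1, 2)) = Pow(Add(Add(7, Mul(5, 165)), Mul(-1, -74)), Rational(1, 2)) = Pow(Add(Add(7, 825), 74), Rational(1, 2)) = Pow(Add(832, 74), Rational(1, 2)) = Pow(906, Rational(1, 2))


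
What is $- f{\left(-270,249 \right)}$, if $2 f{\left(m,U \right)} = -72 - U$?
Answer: $\frac{321}{2} \approx 160.5$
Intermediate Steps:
$f{\left(m,U \right)} = -36 - \frac{U}{2}$ ($f{\left(m,U \right)} = \frac{-72 - U}{2} = -36 - \frac{U}{2}$)
$- f{\left(-270,249 \right)} = - (-36 - \frac{249}{2}) = \left(-1\right) \left(- \frac{321}{2}\right) = \frac{321}{2}$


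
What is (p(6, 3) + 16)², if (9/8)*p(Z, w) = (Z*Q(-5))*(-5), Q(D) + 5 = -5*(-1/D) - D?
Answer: 16384/9 ≈ 1820.4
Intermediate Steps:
Q(D) = -5 - D + 5/D (Q(D) = -5 + (-5*(-1/D) - D) = -5 + (-(-5)/D - D) = -5 + (5/D - D) = -5 + (-D + 5/D) = -5 - D + 5/D)
p(Z, w) = 40*Z/9 (p(Z, w) = 8*((Z*(-5 - 1*(-5) + 5/(-5)))*(-5))/9 = 8*((Z*(-5 + 5 + 5*(-⅕)))*(-5))/9 = 8*((Z*(-5 + 5 - 1))*(-5))/9 = 8*((Z*(-1))*(-5))/9 = 8*(-Z*(-5))/9 = 8*(5*Z)/9 = 40*Z/9)
(p(6, 3) + 16)² = ((40/9)*6 + 16)² = (80/3 + 16)² = (128/3)² = 16384/9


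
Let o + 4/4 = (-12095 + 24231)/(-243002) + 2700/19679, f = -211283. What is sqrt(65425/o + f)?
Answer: 2*I*sqrt(336921824263714985240877)/2182377651 ≈ 531.94*I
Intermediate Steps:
o = -2182377651/2391018179 (o = -1 + ((-12095 + 24231)/(-243002) + 2700/19679) = -1 + (12136*(-1/243002) + 2700*(1/19679)) = -1 + (-6068/121501 + 2700/19679) = -1 + 208640528/2391018179 = -2182377651/2391018179 ≈ -0.91274)
sqrt(65425/o + f) = sqrt(65425/(-2182377651/2391018179) - 211283) = sqrt(65425*(-2391018179/2182377651) - 211283) = sqrt(-156432364361075/2182377651 - 211283) = sqrt(-617531661597308/2182377651) = 2*I*sqrt(336921824263714985240877)/2182377651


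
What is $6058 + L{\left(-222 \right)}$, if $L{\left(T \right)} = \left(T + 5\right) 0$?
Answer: $6058$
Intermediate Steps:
$L{\left(T \right)} = 0$ ($L{\left(T \right)} = \left(5 + T\right) 0 = 0$)
$6058 + L{\left(-222 \right)} = 6058 + 0 = 6058$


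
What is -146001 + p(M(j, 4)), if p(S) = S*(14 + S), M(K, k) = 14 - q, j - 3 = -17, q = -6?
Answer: -145321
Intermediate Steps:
j = -14 (j = 3 - 17 = -14)
M(K, k) = 20 (M(K, k) = 14 - 1*(-6) = 14 + 6 = 20)
-146001 + p(M(j, 4)) = -146001 + 20*(14 + 20) = -146001 + 20*34 = -146001 + 680 = -145321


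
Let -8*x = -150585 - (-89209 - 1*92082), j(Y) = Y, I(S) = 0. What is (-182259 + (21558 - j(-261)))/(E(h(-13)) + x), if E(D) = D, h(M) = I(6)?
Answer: 641760/15353 ≈ 41.800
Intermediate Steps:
h(M) = 0
x = -15353/4 (x = -(-150585 - (-89209 - 1*92082))/8 = -(-150585 - (-89209 - 92082))/8 = -(-150585 - 1*(-181291))/8 = -(-150585 + 181291)/8 = -1/8*30706 = -15353/4 ≈ -3838.3)
(-182259 + (21558 - j(-261)))/(E(h(-13)) + x) = (-182259 + (21558 - 1*(-261)))/(0 - 15353/4) = (-182259 + (21558 + 261))/(-15353/4) = (-182259 + 21819)*(-4/15353) = -160440*(-4/15353) = 641760/15353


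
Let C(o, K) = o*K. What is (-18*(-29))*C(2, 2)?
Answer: 2088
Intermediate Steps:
C(o, K) = K*o
(-18*(-29))*C(2, 2) = (-18*(-29))*(2*2) = 522*4 = 2088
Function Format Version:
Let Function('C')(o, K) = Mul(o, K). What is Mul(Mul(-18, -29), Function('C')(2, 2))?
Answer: 2088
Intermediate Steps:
Function('C')(o, K) = Mul(K, o)
Mul(Mul(-18, -29), Function('C')(2, 2)) = Mul(Mul(-18, -29), Mul(2, 2)) = Mul(522, 4) = 2088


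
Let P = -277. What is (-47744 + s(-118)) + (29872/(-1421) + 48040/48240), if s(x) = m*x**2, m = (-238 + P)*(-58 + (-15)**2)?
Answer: -2052326354921275/1713726 ≈ -1.1976e+9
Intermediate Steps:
m = -86005 (m = (-238 - 277)*(-58 + (-15)**2) = -515*(-58 + 225) = -515*167 = -86005)
s(x) = -86005*x**2
(-47744 + s(-118)) + (29872/(-1421) + 48040/48240) = (-47744 - 86005*(-118)**2) + (29872/(-1421) + 48040/48240) = (-47744 - 86005*13924) + (29872*(-1/1421) + 48040*(1/48240)) = (-47744 - 1197533620) + (-29872/1421 + 1201/1206) = -1197581364 - 34319011/1713726 = -2052326354921275/1713726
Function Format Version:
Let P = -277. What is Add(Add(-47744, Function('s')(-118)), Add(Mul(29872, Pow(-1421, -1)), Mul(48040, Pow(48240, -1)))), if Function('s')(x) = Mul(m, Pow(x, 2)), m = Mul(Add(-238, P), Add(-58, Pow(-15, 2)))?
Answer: Rational(-2052326354921275, 1713726) ≈ -1.1976e+9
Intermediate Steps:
m = -86005 (m = Mul(Add(-238, -277), Add(-58, Pow(-15, 2))) = Mul(-515, Add(-58, 225)) = Mul(-515, 167) = -86005)
Function('s')(x) = Mul(-86005, Pow(x, 2))
Add(Add(-47744, Function('s')(-118)), Add(Mul(29872, Pow(-1421, -1)), Mul(48040, Pow(48240, -1)))) = Add(Add(-47744, Mul(-86005, Pow(-118, 2))), Add(Mul(29872, Pow(-1421, -1)), Mul(48040, Pow(48240, -1)))) = Add(Add(-47744, Mul(-86005, 13924)), Add(Mul(29872, Rational(-1, 1421)), Mul(48040, Rational(1, 48240)))) = Add(Add(-47744, -1197533620), Add(Rational(-29872, 1421), Rational(1201, 1206))) = Add(-1197581364, Rational(-34319011, 1713726)) = Rational(-2052326354921275, 1713726)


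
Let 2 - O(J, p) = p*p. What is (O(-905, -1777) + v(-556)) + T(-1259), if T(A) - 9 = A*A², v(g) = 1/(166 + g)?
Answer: -779522131831/390 ≈ -1.9988e+9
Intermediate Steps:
O(J, p) = 2 - p² (O(J, p) = 2 - p*p = 2 - p²)
T(A) = 9 + A³ (T(A) = 9 + A*A² = 9 + A³)
(O(-905, -1777) + v(-556)) + T(-1259) = ((2 - 1*(-1777)²) + 1/(166 - 556)) + (9 + (-1259)³) = ((2 - 1*3157729) + 1/(-390)) + (9 - 1995616979) = ((2 - 3157729) - 1/390) - 1995616970 = (-3157727 - 1/390) - 1995616970 = -1231513531/390 - 1995616970 = -779522131831/390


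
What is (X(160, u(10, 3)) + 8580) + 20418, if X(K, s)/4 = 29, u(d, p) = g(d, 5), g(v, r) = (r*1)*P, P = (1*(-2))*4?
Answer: 29114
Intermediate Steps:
P = -8 (P = -2*4 = -8)
g(v, r) = -8*r (g(v, r) = (r*1)*(-8) = r*(-8) = -8*r)
u(d, p) = -40 (u(d, p) = -8*5 = -40)
X(K, s) = 116 (X(K, s) = 4*29 = 116)
(X(160, u(10, 3)) + 8580) + 20418 = (116 + 8580) + 20418 = 8696 + 20418 = 29114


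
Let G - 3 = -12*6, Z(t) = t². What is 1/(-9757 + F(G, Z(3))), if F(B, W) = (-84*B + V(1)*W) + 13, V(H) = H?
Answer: -1/3939 ≈ -0.00025387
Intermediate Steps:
G = -69 (G = 3 - 12*6 = 3 - 72 = -69)
F(B, W) = 13 + W - 84*B (F(B, W) = (-84*B + 1*W) + 13 = (-84*B + W) + 13 = (W - 84*B) + 13 = 13 + W - 84*B)
1/(-9757 + F(G, Z(3))) = 1/(-9757 + (13 + 3² - 84*(-69))) = 1/(-9757 + (13 + 9 + 5796)) = 1/(-9757 + 5818) = 1/(-3939) = -1/3939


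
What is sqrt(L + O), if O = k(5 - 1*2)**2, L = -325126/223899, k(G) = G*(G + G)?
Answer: 5*sqrt(646782862674)/223899 ≈ 17.960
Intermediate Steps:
k(G) = 2*G**2 (k(G) = G*(2*G) = 2*G**2)
L = -325126/223899 (L = -325126*1/223899 = -325126/223899 ≈ -1.4521)
O = 324 (O = (2*(5 - 1*2)**2)**2 = (2*(5 - 2)**2)**2 = (2*3**2)**2 = (2*9)**2 = 18**2 = 324)
sqrt(L + O) = sqrt(-325126/223899 + 324) = sqrt(72218150/223899) = 5*sqrt(646782862674)/223899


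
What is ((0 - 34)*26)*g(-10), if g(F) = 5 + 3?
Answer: -7072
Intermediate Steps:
g(F) = 8
((0 - 34)*26)*g(-10) = ((0 - 34)*26)*8 = -34*26*8 = -884*8 = -7072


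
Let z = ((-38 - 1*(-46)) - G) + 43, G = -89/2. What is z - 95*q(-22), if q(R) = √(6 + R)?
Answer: 191/2 - 380*I ≈ 95.5 - 380.0*I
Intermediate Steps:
G = -89/2 (G = -89*½ = -89/2 ≈ -44.500)
z = 191/2 (z = ((-38 - 1*(-46)) - 1*(-89/2)) + 43 = ((-38 + 46) + 89/2) + 43 = (8 + 89/2) + 43 = 105/2 + 43 = 191/2 ≈ 95.500)
z - 95*q(-22) = 191/2 - 95*√(6 - 22) = 191/2 - 380*I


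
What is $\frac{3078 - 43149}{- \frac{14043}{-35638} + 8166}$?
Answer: $- \frac{476016766}{97011317} \approx -4.9068$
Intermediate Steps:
$\frac{3078 - 43149}{- \frac{14043}{-35638} + 8166} = \frac{3078 - 43149}{\left(-14043\right) \left(- \frac{1}{35638}\right) + 8166} = - \frac{40071}{\frac{14043}{35638} + 8166} = - \frac{40071}{\frac{291033951}{35638}} = \left(-40071\right) \frac{35638}{291033951} = - \frac{476016766}{97011317}$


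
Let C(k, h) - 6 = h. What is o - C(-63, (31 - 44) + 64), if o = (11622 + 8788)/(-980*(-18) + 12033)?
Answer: -10643/189 ≈ -56.312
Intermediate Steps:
C(k, h) = 6 + h
o = 130/189 (o = 20410/(17640 + 12033) = 20410/29673 = 20410*(1/29673) = 130/189 ≈ 0.68783)
o - C(-63, (31 - 44) + 64) = 130/189 - (6 + ((31 - 44) + 64)) = 130/189 - (6 + (-13 + 64)) = 130/189 - (6 + 51) = 130/189 - 1*57 = 130/189 - 57 = -10643/189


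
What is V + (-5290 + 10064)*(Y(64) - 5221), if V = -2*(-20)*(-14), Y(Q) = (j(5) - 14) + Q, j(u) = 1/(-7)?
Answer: -24687596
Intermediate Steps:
j(u) = -1/7 (j(u) = 1*(-1/7) = -1/7)
Y(Q) = -99/7 + Q (Y(Q) = (-1/7 - 14) + Q = -99/7 + Q)
V = -560 (V = 40*(-14) = -560)
V + (-5290 + 10064)*(Y(64) - 5221) = -560 + (-5290 + 10064)*((-99/7 + 64) - 5221) = -560 + 4774*(349/7 - 5221) = -560 + 4774*(-36198/7) = -560 - 24687036 = -24687596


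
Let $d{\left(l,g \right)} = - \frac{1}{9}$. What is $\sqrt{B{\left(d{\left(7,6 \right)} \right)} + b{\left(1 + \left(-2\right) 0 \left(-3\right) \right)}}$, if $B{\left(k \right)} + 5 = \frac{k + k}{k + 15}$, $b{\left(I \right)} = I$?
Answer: $\frac{i \sqrt{18023}}{67} \approx 2.0037 i$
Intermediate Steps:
$d{\left(l,g \right)} = - \frac{1}{9}$ ($d{\left(l,g \right)} = \left(-1\right) \frac{1}{9} = - \frac{1}{9}$)
$B{\left(k \right)} = -5 + \frac{2 k}{15 + k}$ ($B{\left(k \right)} = -5 + \frac{k + k}{k + 15} = -5 + \frac{2 k}{15 + k}$)
$\sqrt{B{\left(d{\left(7,6 \right)} \right)} + b{\left(1 + \left(-2\right) 0 \left(-3\right) \right)}} = \sqrt{\frac{3 \left(-25 - - \frac{1}{9}\right)}{15 - \frac{1}{9}} + \left(1 + \left(-2\right) 0 \left(-3\right)\right)} = \sqrt{\frac{3 \left(-25 + \frac{1}{9}\right)}{\frac{134}{9}} + \left(1 + 0 \left(-3\right)\right)} = \sqrt{3 \cdot \frac{9}{134} \left(- \frac{224}{9}\right) + \left(1 + 0\right)} = \sqrt{- \frac{336}{67} + 1} = \sqrt{- \frac{269}{67}} = \frac{i \sqrt{18023}}{67}$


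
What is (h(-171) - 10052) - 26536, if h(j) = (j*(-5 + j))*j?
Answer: -5183004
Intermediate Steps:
h(j) = j²*(-5 + j)
(h(-171) - 10052) - 26536 = ((-171)²*(-5 - 171) - 10052) - 26536 = (29241*(-176) - 10052) - 26536 = (-5146416 - 10052) - 26536 = -5156468 - 26536 = -5183004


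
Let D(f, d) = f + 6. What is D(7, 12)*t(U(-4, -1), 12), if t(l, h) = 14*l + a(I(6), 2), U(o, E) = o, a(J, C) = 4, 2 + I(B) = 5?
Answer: -676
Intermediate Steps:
D(f, d) = 6 + f
I(B) = 3 (I(B) = -2 + 5 = 3)
t(l, h) = 4 + 14*l (t(l, h) = 14*l + 4 = 4 + 14*l)
D(7, 12)*t(U(-4, -1), 12) = (6 + 7)*(4 + 14*(-4)) = 13*(4 - 56) = 13*(-52) = -676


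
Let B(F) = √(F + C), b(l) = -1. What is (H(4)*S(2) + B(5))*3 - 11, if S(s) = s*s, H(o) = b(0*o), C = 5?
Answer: -23 + 3*√10 ≈ -13.513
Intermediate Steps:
H(o) = -1
S(s) = s²
B(F) = √(5 + F) (B(F) = √(F + 5) = √(5 + F))
(H(4)*S(2) + B(5))*3 - 11 = (-1*2² + √(5 + 5))*3 - 11 = (-1*4 + √10)*3 - 11 = (-4 + √10)*3 - 11 = (-12 + 3*√10) - 11 = -23 + 3*√10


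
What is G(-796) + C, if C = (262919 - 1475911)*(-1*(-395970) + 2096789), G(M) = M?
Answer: -3023696725724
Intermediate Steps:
C = -3023696724928 (C = -1212992*(395970 + 2096789) = -1212992*2492759 = -3023696724928)
G(-796) + C = -796 - 3023696724928 = -3023696725724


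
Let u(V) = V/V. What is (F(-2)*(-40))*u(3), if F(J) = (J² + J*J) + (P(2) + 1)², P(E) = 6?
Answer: -2280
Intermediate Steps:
u(V) = 1
F(J) = 49 + 2*J² (F(J) = (J² + J*J) + (6 + 1)² = (J² + J²) + 7² = 2*J² + 49 = 49 + 2*J²)
(F(-2)*(-40))*u(3) = ((49 + 2*(-2)²)*(-40))*1 = ((49 + 2*4)*(-40))*1 = ((49 + 8)*(-40))*1 = (57*(-40))*1 = -2280*1 = -2280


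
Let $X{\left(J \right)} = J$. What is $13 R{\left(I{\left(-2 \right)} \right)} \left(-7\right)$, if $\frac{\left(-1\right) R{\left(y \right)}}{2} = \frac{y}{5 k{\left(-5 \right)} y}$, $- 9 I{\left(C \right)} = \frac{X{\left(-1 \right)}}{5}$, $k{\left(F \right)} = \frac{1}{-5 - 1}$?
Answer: $- \frac{1092}{5} \approx -218.4$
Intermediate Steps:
$k{\left(F \right)} = - \frac{1}{6}$ ($k{\left(F \right)} = \frac{1}{-6} = - \frac{1}{6}$)
$I{\left(C \right)} = \frac{1}{45}$ ($I{\left(C \right)} = - \frac{\left(-1\right) \frac{1}{5}}{9} = \left(- \frac{1}{9}\right) \left(- \frac{1}{5}\right) = \frac{1}{45}$)
$R{\left(y \right)} = \frac{12}{5}$ ($R{\left(y \right)} = - 2 \frac{y}{5 \left(- \frac{1}{6}\right) y} = - 2 \frac{y}{\left(- \frac{5}{6}\right) y} = - 2 y \left(- \frac{6}{5 y}\right) = \left(-2\right) \left(- \frac{6}{5}\right) = \frac{12}{5}$)
$13 R{\left(I{\left(-2 \right)} \right)} \left(-7\right) = 13 \cdot \frac{12}{5} \left(-7\right) = \frac{156}{5} \left(-7\right) = - \frac{1092}{5}$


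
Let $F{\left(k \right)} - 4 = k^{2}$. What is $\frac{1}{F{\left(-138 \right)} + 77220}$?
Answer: $\frac{1}{96268} \approx 1.0388 \cdot 10^{-5}$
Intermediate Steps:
$F{\left(k \right)} = 4 + k^{2}$
$\frac{1}{F{\left(-138 \right)} + 77220} = \frac{1}{\left(4 + \left(-138\right)^{2}\right) + 77220} = \frac{1}{\left(4 + 19044\right) + 77220} = \frac{1}{19048 + 77220} = \frac{1}{96268}$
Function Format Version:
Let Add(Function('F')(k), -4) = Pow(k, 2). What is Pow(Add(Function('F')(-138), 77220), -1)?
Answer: Rational(1, 96268) ≈ 1.0388e-5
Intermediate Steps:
Function('F')(k) = Add(4, Pow(k, 2))
Pow(Add(Function('F')(-138), 77220), -1) = Pow(Add(Add(4, Pow(-138, 2)), 77220), -1) = Pow(Add(Add(4, 19044), 77220), -1) = Pow(Add(19048, 77220), -1) = Pow(96268, -1) = Rational(1, 96268)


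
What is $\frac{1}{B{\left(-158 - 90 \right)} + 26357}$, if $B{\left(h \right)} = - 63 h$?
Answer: $\frac{1}{41981} \approx 2.382 \cdot 10^{-5}$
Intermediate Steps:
$\frac{1}{B{\left(-158 - 90 \right)} + 26357} = \frac{1}{- 63 \left(-158 - 90\right) + 26357} = \frac{1}{\left(-63\right) \left(-248\right) + 26357} = \frac{1}{15624 + 26357} = \frac{1}{41981}$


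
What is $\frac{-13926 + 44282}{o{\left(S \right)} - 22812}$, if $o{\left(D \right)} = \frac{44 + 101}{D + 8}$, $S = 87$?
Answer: $- \frac{576764}{433399} \approx -1.3308$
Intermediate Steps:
$o{\left(D \right)} = \frac{145}{8 + D}$
$\frac{-13926 + 44282}{o{\left(S \right)} - 22812} = \frac{-13926 + 44282}{\frac{145}{8 + 87} - 22812} = \frac{30356}{\frac{145}{95} - 22812} = \frac{30356}{145 \cdot \frac{1}{95} - 22812} = \frac{30356}{\frac{29}{19} - 22812} = \frac{30356}{- \frac{433399}{19}} = 30356 \left(- \frac{19}{433399}\right) = - \frac{576764}{433399}$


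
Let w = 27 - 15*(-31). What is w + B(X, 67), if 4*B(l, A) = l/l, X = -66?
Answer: 1969/4 ≈ 492.25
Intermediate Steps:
B(l, A) = ¼ (B(l, A) = (l/l)/4 = (¼)*1 = ¼)
w = 492 (w = 27 + 465 = 492)
w + B(X, 67) = 492 + ¼ = 1969/4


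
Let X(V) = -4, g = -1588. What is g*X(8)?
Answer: 6352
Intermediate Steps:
g*X(8) = -1588*(-4) = 6352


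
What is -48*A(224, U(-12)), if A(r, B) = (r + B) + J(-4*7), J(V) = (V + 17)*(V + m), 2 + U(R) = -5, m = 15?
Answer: -17280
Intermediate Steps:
U(R) = -7 (U(R) = -2 - 5 = -7)
J(V) = (15 + V)*(17 + V) (J(V) = (V + 17)*(V + 15) = (17 + V)*(15 + V) = (15 + V)*(17 + V))
A(r, B) = 143 + B + r (A(r, B) = (r + B) + (255 + (-4*7)**2 + 32*(-4*7)) = (B + r) + (255 + (-28)**2 + 32*(-28)) = (B + r) + (255 + 784 - 896) = (B + r) + 143 = 143 + B + r)
-48*A(224, U(-12)) = -48*(143 - 7 + 224) = -48*360 = -17280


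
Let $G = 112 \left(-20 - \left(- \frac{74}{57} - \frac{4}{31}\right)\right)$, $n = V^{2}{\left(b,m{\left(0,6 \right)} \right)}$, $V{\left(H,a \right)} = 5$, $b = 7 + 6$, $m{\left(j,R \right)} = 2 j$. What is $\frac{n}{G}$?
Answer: $- \frac{44175}{3675616} \approx -0.012018$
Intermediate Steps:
$b = 13$
$n = 25$ ($n = 5^{2} = 25$)
$G = - \frac{3675616}{1767}$ ($G = 112 \left(-20 - - \frac{2522}{1767}\right) = 112 \left(-20 + \left(\frac{4}{31} + \frac{74}{57}\right)\right) = 112 \left(-20 + \frac{2522}{1767}\right) = 112 \left(- \frac{32818}{1767}\right) = - \frac{3675616}{1767} \approx -2080.1$)
$\frac{n}{G} = \frac{25}{- \frac{3675616}{1767}} = 25 \left(- \frac{1767}{3675616}\right) = - \frac{44175}{3675616}$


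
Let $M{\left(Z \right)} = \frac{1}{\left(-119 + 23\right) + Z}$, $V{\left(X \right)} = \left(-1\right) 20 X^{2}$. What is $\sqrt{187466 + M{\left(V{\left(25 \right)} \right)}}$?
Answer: $\frac{\sqrt{7435802143515}}{6298} \approx 432.97$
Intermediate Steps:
$V{\left(X \right)} = - 20 X^{2}$
$M{\left(Z \right)} = \frac{1}{-96 + Z}$
$\sqrt{187466 + M{\left(V{\left(25 \right)} \right)}} = \sqrt{187466 + \frac{1}{-96 - 20 \cdot 25^{2}}} = \sqrt{187466 + \frac{1}{-96 - 12500}} = \sqrt{187466 + \frac{1}{-12596}} = \sqrt{187466 - \frac{1}{12596}} = \sqrt{\frac{2361321735}{12596}} = \frac{\sqrt{7435802143515}}{6298}$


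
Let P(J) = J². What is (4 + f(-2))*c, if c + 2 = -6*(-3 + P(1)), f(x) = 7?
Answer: 110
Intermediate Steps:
c = 10 (c = -2 - 6*(-3 + 1²) = -2 - 6*(-3 + 1) = -2 - 6*(-2) = -2 + 12 = 10)
(4 + f(-2))*c = (4 + 7)*10 = 11*10 = 110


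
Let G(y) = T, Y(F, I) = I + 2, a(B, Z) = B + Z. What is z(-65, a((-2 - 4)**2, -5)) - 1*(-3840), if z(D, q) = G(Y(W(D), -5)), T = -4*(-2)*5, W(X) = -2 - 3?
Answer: 3880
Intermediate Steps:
W(X) = -5
T = 40 (T = 8*5 = 40)
Y(F, I) = 2 + I
G(y) = 40
z(D, q) = 40
z(-65, a((-2 - 4)**2, -5)) - 1*(-3840) = 40 - 1*(-3840) = 40 + 3840 = 3880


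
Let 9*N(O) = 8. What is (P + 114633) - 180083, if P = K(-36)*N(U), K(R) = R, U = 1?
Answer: -65482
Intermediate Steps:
N(O) = 8/9 (N(O) = (⅑)*8 = 8/9)
P = -32 (P = -36*8/9 = -32)
(P + 114633) - 180083 = (-32 + 114633) - 180083 = 114601 - 180083 = -65482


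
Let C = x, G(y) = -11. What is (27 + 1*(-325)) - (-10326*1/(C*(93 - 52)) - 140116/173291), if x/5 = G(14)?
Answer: -117923260376/390771205 ≈ -301.77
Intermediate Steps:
x = -55 (x = 5*(-11) = -55)
C = -55
(27 + 1*(-325)) - (-10326*1/(C*(93 - 52)) - 140116/173291) = (27 + 1*(-325)) - (-10326*(-1/(55*(93 - 52))) - 140116/173291) = (27 - 325) - (-10326/((-55*41)) - 140116*1/173291) = -298 - (-10326/(-2255) - 140116/173291) = -298 - (-10326*(-1/2255) - 140116/173291) = -298 - (10326/2255 - 140116/173291) = -298 - 1*1473441286/390771205 = -298 - 1473441286/390771205 = -117923260376/390771205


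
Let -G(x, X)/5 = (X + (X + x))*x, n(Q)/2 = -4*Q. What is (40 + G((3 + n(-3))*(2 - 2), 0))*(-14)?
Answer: -560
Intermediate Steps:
n(Q) = -8*Q (n(Q) = 2*(-4*Q) = -8*Q)
G(x, X) = -5*x*(x + 2*X) (G(x, X) = -5*(X + (X + x))*x = -5*(x + 2*X)*x = -5*x*(x + 2*X))
(40 + G((3 + n(-3))*(2 - 2), 0))*(-14) = (40 - 5*(3 - 8*(-3))*(2 - 2)*((3 - 8*(-3))*(2 - 2) + 2*0))*(-14) = (40 - 5*(3 + 24)*0*((3 + 24)*0 + 0))*(-14) = (40 - 5*27*0*(27*0 + 0))*(-14) = (40 - 5*0*(0 + 0))*(-14) = (40 - 5*0*0)*(-14) = (40 + 0)*(-14) = 40*(-14) = -560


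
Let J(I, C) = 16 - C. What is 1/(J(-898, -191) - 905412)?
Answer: -1/905205 ≈ -1.1047e-6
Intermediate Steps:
1/(J(-898, -191) - 905412) = 1/((16 - 1*(-191)) - 905412) = 1/((16 + 191) - 905412) = 1/(207 - 905412) = 1/(-905205) = -1/905205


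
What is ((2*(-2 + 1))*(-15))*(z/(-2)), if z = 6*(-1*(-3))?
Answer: -270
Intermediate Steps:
z = 18 (z = 6*3 = 18)
((2*(-2 + 1))*(-15))*(z/(-2)) = ((2*(-2 + 1))*(-15))*(18/(-2)) = ((2*(-1))*(-15))*(18*(-1/2)) = -2*(-15)*(-9) = 30*(-9) = -270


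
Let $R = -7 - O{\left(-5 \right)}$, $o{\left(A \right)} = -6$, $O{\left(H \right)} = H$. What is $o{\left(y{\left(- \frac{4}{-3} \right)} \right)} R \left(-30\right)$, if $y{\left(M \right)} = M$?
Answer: $-360$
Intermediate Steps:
$R = -2$ ($R = -7 - -5 = -7 + 5 = -2$)
$o{\left(y{\left(- \frac{4}{-3} \right)} \right)} R \left(-30\right) = \left(-6\right) \left(-2\right) \left(-30\right) = 12 \left(-30\right) = -360$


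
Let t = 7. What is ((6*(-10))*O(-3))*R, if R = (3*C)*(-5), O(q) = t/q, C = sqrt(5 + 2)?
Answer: -2100*sqrt(7) ≈ -5556.1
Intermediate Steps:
C = sqrt(7) ≈ 2.6458
O(q) = 7/q
R = -15*sqrt(7) (R = (3*sqrt(7))*(-5) = -15*sqrt(7) ≈ -39.686)
((6*(-10))*O(-3))*R = ((6*(-10))*(7/(-3)))*(-15*sqrt(7)) = (-420*(-1)/3)*(-15*sqrt(7)) = (-60*(-7/3))*(-15*sqrt(7)) = 140*(-15*sqrt(7)) = -2100*sqrt(7)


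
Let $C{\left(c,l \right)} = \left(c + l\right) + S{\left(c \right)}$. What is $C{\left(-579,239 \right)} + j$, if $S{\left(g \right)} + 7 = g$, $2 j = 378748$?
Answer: $188448$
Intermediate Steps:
$j = 189374$ ($j = \frac{1}{2} \cdot 378748 = 189374$)
$S{\left(g \right)} = -7 + g$
$C{\left(c,l \right)} = -7 + l + 2 c$ ($C{\left(c,l \right)} = \left(c + l\right) + \left(-7 + c\right) = -7 + l + 2 c$)
$C{\left(-579,239 \right)} + j = \left(-7 + 239 + 2 \left(-579\right)\right) + 189374 = \left(-7 + 239 - 1158\right) + 189374 = -926 + 189374 = 188448$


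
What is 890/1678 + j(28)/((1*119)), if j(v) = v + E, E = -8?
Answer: 69735/99841 ≈ 0.69846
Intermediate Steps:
j(v) = -8 + v (j(v) = v - 8 = -8 + v)
890/1678 + j(28)/((1*119)) = 890/1678 + (-8 + 28)/((1*119)) = 890*(1/1678) + 20/119 = 445/839 + 20*(1/119) = 445/839 + 20/119 = 69735/99841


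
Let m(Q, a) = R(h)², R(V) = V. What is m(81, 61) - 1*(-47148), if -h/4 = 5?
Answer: 47548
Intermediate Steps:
h = -20 (h = -4*5 = -20)
m(Q, a) = 400 (m(Q, a) = (-20)² = 400)
m(81, 61) - 1*(-47148) = 400 - 1*(-47148) = 400 + 47148 = 47548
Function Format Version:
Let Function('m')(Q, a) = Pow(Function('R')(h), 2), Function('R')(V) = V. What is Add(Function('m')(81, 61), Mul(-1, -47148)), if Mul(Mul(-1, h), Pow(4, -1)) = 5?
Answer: 47548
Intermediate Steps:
h = -20 (h = Mul(-4, 5) = -20)
Function('m')(Q, a) = 400 (Function('m')(Q, a) = Pow(-20, 2) = 400)
Add(Function('m')(81, 61), Mul(-1, -47148)) = Add(400, Mul(-1, -47148)) = Add(400, 47148) = 47548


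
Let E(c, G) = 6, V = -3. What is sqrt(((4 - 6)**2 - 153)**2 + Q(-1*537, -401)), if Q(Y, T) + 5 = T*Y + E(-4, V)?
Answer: sqrt(237539) ≈ 487.38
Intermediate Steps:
Q(Y, T) = 1 + T*Y (Q(Y, T) = -5 + (T*Y + 6) = -5 + (6 + T*Y) = 1 + T*Y)
sqrt(((4 - 6)**2 - 153)**2 + Q(-1*537, -401)) = sqrt(((4 - 6)**2 - 153)**2 + (1 - (-401)*537)) = sqrt(((-2)**2 - 153)**2 + (1 - 401*(-537))) = sqrt((4 - 153)**2 + (1 + 215337)) = sqrt((-149)**2 + 215338) = sqrt(22201 + 215338) = sqrt(237539)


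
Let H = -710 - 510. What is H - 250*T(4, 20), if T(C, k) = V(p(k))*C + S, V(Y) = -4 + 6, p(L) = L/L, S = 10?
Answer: -5720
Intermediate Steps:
p(L) = 1
H = -1220
V(Y) = 2
T(C, k) = 10 + 2*C (T(C, k) = 2*C + 10 = 10 + 2*C)
H - 250*T(4, 20) = -1220 - 250*(10 + 2*4) = -1220 - 250*(10 + 8) = -1220 - 250*18 = -1220 - 4500 = -5720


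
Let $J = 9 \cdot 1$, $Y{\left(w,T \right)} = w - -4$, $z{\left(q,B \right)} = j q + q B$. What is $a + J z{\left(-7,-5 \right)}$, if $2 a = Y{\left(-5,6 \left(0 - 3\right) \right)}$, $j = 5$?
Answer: $- \frac{1}{2} \approx -0.5$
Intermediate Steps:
$z{\left(q,B \right)} = 5 q + B q$ ($z{\left(q,B \right)} = 5 q + q B = 5 q + B q$)
$Y{\left(w,T \right)} = 4 + w$ ($Y{\left(w,T \right)} = w + 4 = 4 + w$)
$J = 9$
$a = - \frac{1}{2}$ ($a = \frac{4 - 5}{2} = \frac{1}{2} \left(-1\right) = - \frac{1}{2} \approx -0.5$)
$a + J z{\left(-7,-5 \right)} = - \frac{1}{2} + 9 \left(- 7 \left(5 - 5\right)\right) = - \frac{1}{2} + 9 \left(\left(-7\right) 0\right) = - \frac{1}{2} + 9 \cdot 0 = - \frac{1}{2} + 0 = - \frac{1}{2}$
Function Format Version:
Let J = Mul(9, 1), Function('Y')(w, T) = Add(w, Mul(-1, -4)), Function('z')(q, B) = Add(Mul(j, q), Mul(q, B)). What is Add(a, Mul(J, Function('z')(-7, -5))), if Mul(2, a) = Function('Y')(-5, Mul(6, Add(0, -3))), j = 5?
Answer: Rational(-1, 2) ≈ -0.50000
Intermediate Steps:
Function('z')(q, B) = Add(Mul(5, q), Mul(B, q)) (Function('z')(q, B) = Add(Mul(5, q), Mul(q, B)) = Add(Mul(5, q), Mul(B, q)))
Function('Y')(w, T) = Add(4, w) (Function('Y')(w, T) = Add(w, 4) = Add(4, w))
J = 9
a = Rational(-1, 2) (a = Mul(Rational(1, 2), Add(4, -5)) = Mul(Rational(1, 2), -1) = Rational(-1, 2) ≈ -0.50000)
Add(a, Mul(J, Function('z')(-7, -5))) = Add(Rational(-1, 2), Mul(9, Mul(-7, Add(5, -5)))) = Add(Rational(-1, 2), Mul(9, Mul(-7, 0))) = Add(Rational(-1, 2), Mul(9, 0)) = Add(Rational(-1, 2), 0) = Rational(-1, 2)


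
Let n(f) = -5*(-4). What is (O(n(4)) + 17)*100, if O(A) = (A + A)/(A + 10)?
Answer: 5500/3 ≈ 1833.3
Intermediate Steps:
n(f) = 20
O(A) = 2*A/(10 + A) (O(A) = (2*A)/(10 + A) = 2*A/(10 + A))
(O(n(4)) + 17)*100 = (2*20/(10 + 20) + 17)*100 = (2*20/30 + 17)*100 = (2*20*(1/30) + 17)*100 = (4/3 + 17)*100 = (55/3)*100 = 5500/3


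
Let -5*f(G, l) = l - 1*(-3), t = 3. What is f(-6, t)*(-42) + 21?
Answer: 357/5 ≈ 71.400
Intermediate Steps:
f(G, l) = -⅗ - l/5 (f(G, l) = -(l - 1*(-3))/5 = -(l + 3)/5 = -(3 + l)/5 = -⅗ - l/5)
f(-6, t)*(-42) + 21 = (-⅗ - ⅕*3)*(-42) + 21 = (-⅗ - ⅗)*(-42) + 21 = -6/5*(-42) + 21 = 252/5 + 21 = 357/5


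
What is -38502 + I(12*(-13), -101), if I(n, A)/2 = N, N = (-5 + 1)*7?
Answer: -38558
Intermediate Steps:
N = -28 (N = -4*7 = -28)
I(n, A) = -56 (I(n, A) = 2*(-28) = -56)
-38502 + I(12*(-13), -101) = -38502 - 56 = -38558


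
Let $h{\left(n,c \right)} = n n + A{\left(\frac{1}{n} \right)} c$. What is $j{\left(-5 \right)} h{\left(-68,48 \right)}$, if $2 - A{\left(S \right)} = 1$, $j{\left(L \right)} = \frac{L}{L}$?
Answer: $4672$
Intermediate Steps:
$j{\left(L \right)} = 1$
$A{\left(S \right)} = 1$ ($A{\left(S \right)} = 2 - 1 = 1$)
$h{\left(n,c \right)} = c + n^{2}$ ($h{\left(n,c \right)} = n n + 1 c = n^{2} + c = c + n^{2}$)
$j{\left(-5 \right)} h{\left(-68,48 \right)} = 1 \left(48 + \left(-68\right)^{2}\right) = 1 \left(48 + 4624\right) = 1 \cdot 4672 = 4672$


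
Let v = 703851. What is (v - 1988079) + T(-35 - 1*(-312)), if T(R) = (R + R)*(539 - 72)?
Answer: -1025510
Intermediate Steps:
T(R) = 934*R (T(R) = (2*R)*467 = 934*R)
(v - 1988079) + T(-35 - 1*(-312)) = (703851 - 1988079) + 934*(-35 - 1*(-312)) = -1284228 + 934*(-35 + 312) = -1284228 + 934*277 = -1284228 + 258718 = -1025510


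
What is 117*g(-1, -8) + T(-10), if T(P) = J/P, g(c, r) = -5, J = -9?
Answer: -5841/10 ≈ -584.10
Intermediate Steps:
T(P) = -9/P
117*g(-1, -8) + T(-10) = 117*(-5) - 9/(-10) = -585 - 9*(-⅒) = -585 + 9/10 = -5841/10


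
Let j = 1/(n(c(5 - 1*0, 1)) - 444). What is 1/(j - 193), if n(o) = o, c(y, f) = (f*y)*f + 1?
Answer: -438/84535 ≈ -0.0051813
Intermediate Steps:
c(y, f) = 1 + y*f² (c(y, f) = y*f² + 1 = 1 + y*f²)
j = -1/438 (j = 1/((1 + (5 - 1*0)*1²) - 444) = 1/((1 + (5 + 0)*1) - 444) = 1/((1 + 5*1) - 444) = 1/((1 + 5) - 444) = 1/(6 - 444) = 1/(-438) = -1/438 ≈ -0.0022831)
1/(j - 193) = 1/(-1/438 - 193) = 1/(-84535/438) = -438/84535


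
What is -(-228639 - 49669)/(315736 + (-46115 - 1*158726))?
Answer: 278308/110895 ≈ 2.5097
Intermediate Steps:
-(-228639 - 49669)/(315736 + (-46115 - 1*158726)) = -(-278308)/(315736 + (-46115 - 158726)) = -(-278308)/(315736 - 204841) = -(-278308)/110895 = -1*(-278308/110895) = 278308/110895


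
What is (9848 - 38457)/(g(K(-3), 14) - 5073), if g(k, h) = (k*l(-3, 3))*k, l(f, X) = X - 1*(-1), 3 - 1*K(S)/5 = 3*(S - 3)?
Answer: -28609/39027 ≈ -0.73306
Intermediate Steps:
K(S) = 60 - 15*S (K(S) = 15 - 15*(S - 3) = 15 - 15*(-3 + S) = 15 - 5*(-9 + 3*S) = 15 + (45 - 15*S) = 60 - 15*S)
l(f, X) = 1 + X (l(f, X) = X + 1 = 1 + X)
g(k, h) = 4*k**2 (g(k, h) = (k*(1 + 3))*k = (k*4)*k = (4*k)*k = 4*k**2)
(9848 - 38457)/(g(K(-3), 14) - 5073) = (9848 - 38457)/(4*(60 - 15*(-3))**2 - 5073) = -28609/(4*(60 + 45)**2 - 5073) = -28609/(4*105**2 - 5073) = -28609/(4*11025 - 5073) = -28609/(44100 - 5073) = -28609/39027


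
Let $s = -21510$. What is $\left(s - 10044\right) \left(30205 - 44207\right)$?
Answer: $441819108$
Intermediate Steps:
$\left(s - 10044\right) \left(30205 - 44207\right) = \left(-21510 - 10044\right) \left(30205 - 44207\right) = \left(-31554\right) \left(-14002\right) = 441819108$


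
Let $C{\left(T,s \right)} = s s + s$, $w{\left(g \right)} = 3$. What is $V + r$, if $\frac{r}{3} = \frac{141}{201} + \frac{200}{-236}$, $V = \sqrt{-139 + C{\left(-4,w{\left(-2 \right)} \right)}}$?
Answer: $- \frac{1731}{3953} + i \sqrt{127} \approx -0.4379 + 11.269 i$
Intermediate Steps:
$C{\left(T,s \right)} = s + s^{2}$ ($C{\left(T,s \right)} = s^{2} + s = s + s^{2}$)
$V = i \sqrt{127}$ ($V = \sqrt{-139 + 3 \left(1 + 3\right)} = \sqrt{-139 + 3 \cdot 4} = \sqrt{-139 + 12} = \sqrt{-127} = i \sqrt{127} \approx 11.269 i$)
$r = - \frac{1731}{3953}$ ($r = 3 \left(\frac{141}{201} + \frac{200}{-236}\right) = 3 \left(141 \cdot \frac{1}{201} + 200 \left(- \frac{1}{236}\right)\right) = 3 \left(\frac{47}{67} - \frac{50}{59}\right) = 3 \left(- \frac{577}{3953}\right) = - \frac{1731}{3953} \approx -0.4379$)
$V + r = i \sqrt{127} - \frac{1731}{3953} = - \frac{1731}{3953} + i \sqrt{127}$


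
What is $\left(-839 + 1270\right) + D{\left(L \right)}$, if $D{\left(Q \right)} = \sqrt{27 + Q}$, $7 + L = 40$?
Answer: $431 + 2 \sqrt{15} \approx 438.75$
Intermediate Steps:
$L = 33$ ($L = -7 + 40 = 33$)
$\left(-839 + 1270\right) + D{\left(L \right)} = \left(-839 + 1270\right) + \sqrt{27 + 33} = 431 + \sqrt{60} = 431 + 2 \sqrt{15}$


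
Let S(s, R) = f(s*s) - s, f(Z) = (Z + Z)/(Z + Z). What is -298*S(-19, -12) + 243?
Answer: -5717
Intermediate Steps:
f(Z) = 1 (f(Z) = (2*Z)/((2*Z)) = (2*Z)*(1/(2*Z)) = 1)
S(s, R) = 1 - s
-298*S(-19, -12) + 243 = -298*(1 - 1*(-19)) + 243 = -298*(1 + 19) + 243 = -298*20 + 243 = -5960 + 243 = -5717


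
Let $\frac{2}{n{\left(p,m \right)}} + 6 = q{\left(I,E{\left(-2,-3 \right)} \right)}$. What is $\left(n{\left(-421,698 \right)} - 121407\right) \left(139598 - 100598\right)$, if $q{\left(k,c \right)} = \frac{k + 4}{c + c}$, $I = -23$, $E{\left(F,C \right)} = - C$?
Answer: $- \frac{52083696600}{11} \approx -4.7349 \cdot 10^{9}$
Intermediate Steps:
$q{\left(k,c \right)} = \frac{4 + k}{2 c}$
$n{\left(p,m \right)} = - \frac{12}{55}$ ($n{\left(p,m \right)} = \frac{2}{-6 + \frac{4 - 23}{2 \left(\left(-1\right) \left(-3\right)\right)}} = \frac{2}{-6 + \frac{1}{2} \cdot \frac{1}{3} \left(-19\right)} = \frac{2}{-6 - \frac{19}{6}} = \frac{2}{- \frac{55}{6}} = 2 \left(- \frac{6}{55}\right) = - \frac{12}{55}$)
$\left(n{\left(-421,698 \right)} - 121407\right) \left(139598 - 100598\right) = \left(- \frac{12}{55} - 121407\right) \left(139598 - 100598\right) = \left(- \frac{6677397}{55}\right) 39000 = - \frac{52083696600}{11}$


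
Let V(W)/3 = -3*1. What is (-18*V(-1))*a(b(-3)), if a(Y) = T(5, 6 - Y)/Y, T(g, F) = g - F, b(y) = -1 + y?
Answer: 405/2 ≈ 202.50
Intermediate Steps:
V(W) = -9 (V(W) = 3*(-3*1) = 3*(-3) = -9)
a(Y) = (-1 + Y)/Y (a(Y) = (5 - (6 - Y))/Y = (5 + (-6 + Y))/Y = (-1 + Y)/Y)
(-18*V(-1))*a(b(-3)) = (-18*(-9))*((-1 + (-1 - 3))/(-1 - 3)) = 162*((-1 - 4)/(-4)) = 162*(-¼*(-5)) = 162*(5/4) = 405/2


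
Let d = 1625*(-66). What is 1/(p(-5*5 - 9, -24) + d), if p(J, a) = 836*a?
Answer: -1/127314 ≈ -7.8546e-6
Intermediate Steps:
d = -107250
1/(p(-5*5 - 9, -24) + d) = 1/(836*(-24) - 107250) = 1/(-20064 - 107250) = 1/(-127314) = -1/127314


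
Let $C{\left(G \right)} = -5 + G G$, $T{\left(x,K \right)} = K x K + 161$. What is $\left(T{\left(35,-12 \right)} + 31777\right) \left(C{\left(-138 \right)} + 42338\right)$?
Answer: $2269598706$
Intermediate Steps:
$T{\left(x,K \right)} = 161 + x K^{2}$ ($T{\left(x,K \right)} = x K^{2} + 161 = 161 + x K^{2}$)
$C{\left(G \right)} = -5 + G^{2}$
$\left(T{\left(35,-12 \right)} + 31777\right) \left(C{\left(-138 \right)} + 42338\right) = \left(\left(161 + 35 \left(-12\right)^{2}\right) + 31777\right) \left(\left(-5 + \left(-138\right)^{2}\right) + 42338\right) = \left(\left(161 + 35 \cdot 144\right) + 31777\right) \left(\left(-5 + 19044\right) + 42338\right) = \left(\left(161 + 5040\right) + 31777\right) \left(19039 + 42338\right) = \left(5201 + 31777\right) 61377 = 36978 \cdot 61377 = 2269598706$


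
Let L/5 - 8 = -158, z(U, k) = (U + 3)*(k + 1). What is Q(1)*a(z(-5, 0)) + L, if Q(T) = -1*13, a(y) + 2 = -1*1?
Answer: -711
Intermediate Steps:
z(U, k) = (1 + k)*(3 + U) (z(U, k) = (3 + U)*(1 + k) = (1 + k)*(3 + U))
a(y) = -3 (a(y) = -2 - 1*1 = -2 - 1 = -3)
Q(T) = -13
L = -750 (L = 40 + 5*(-158) = 40 - 790 = -750)
Q(1)*a(z(-5, 0)) + L = -13*(-3) - 750 = 39 - 750 = -711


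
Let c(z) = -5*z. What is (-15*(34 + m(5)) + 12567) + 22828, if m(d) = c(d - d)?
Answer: 34885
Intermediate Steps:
m(d) = 0 (m(d) = -5*(d - d) = -5*0 = 0)
(-15*(34 + m(5)) + 12567) + 22828 = (-15*(34 + 0) + 12567) + 22828 = (-15*34 + 12567) + 22828 = (-510 + 12567) + 22828 = 12057 + 22828 = 34885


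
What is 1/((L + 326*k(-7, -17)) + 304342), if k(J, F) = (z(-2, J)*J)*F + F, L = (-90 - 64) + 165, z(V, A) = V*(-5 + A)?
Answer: 1/1229867 ≈ 8.1310e-7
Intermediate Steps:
L = 11 (L = -154 + 165 = 11)
k(J, F) = F + F*J*(10 - 2*J) (k(J, F) = ((-2*(-5 + J))*J)*F + F = ((10 - 2*J)*J)*F + F = (J*(10 - 2*J))*F + F = F*J*(10 - 2*J) + F = F + F*J*(10 - 2*J))
1/((L + 326*k(-7, -17)) + 304342) = 1/((11 + 326*(-17*(1 + 2*(-7)*(5 - 1*(-7))))) + 304342) = 1/((11 + 326*(-17*(1 + 2*(-7)*(5 + 7)))) + 304342) = 1/((11 + 326*(-17*(1 + 2*(-7)*12))) + 304342) = 1/((11 + 326*(-17*(1 - 168))) + 304342) = 1/((11 + 326*(-17*(-167))) + 304342) = 1/((11 + 326*2839) + 304342) = 1/((11 + 925514) + 304342) = 1/(925525 + 304342) = 1/1229867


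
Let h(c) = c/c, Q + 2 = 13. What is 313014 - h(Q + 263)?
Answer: 313013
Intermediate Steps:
Q = 11 (Q = -2 + 13 = 11)
h(c) = 1
313014 - h(Q + 263) = 313014 - 1*1 = 313014 - 1 = 313013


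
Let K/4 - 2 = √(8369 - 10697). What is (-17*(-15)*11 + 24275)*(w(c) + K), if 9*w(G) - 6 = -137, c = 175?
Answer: -1597720/9 + 216640*I*√582 ≈ -1.7752e+5 + 5.2264e+6*I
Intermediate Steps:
w(G) = -131/9 (w(G) = ⅔ + (⅑)*(-137) = ⅔ - 137/9 = -131/9)
K = 8 + 8*I*√582 (K = 8 + 4*√(8369 - 10697) = 8 + 4*√(-2328) = 8 + 4*(2*I*√582) = 8 + 8*I*√582 ≈ 8.0 + 193.0*I)
(-17*(-15)*11 + 24275)*(w(c) + K) = (-17*(-15)*11 + 24275)*(-131/9 + (8 + 8*I*√582)) = (255*11 + 24275)*(-59/9 + 8*I*√582) = (2805 + 24275)*(-59/9 + 8*I*√582) = 27080*(-59/9 + 8*I*√582) = -1597720/9 + 216640*I*√582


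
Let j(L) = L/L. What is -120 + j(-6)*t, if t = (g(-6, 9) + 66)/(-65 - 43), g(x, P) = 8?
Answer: -6517/54 ≈ -120.69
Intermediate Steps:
j(L) = 1
t = -37/54 (t = (8 + 66)/(-65 - 43) = 74/(-108) = 74*(-1/108) = -37/54 ≈ -0.68519)
-120 + j(-6)*t = -120 + 1*(-37/54) = -120 - 37/54 = -6517/54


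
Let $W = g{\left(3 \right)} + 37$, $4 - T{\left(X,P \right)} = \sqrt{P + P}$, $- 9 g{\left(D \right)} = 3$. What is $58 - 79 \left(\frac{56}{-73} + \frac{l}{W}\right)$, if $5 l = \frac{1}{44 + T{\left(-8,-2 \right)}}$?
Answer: $\frac{1373704344}{11583275} - \frac{237 i}{634700} \approx 118.59 - 0.0003734 i$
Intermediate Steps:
$g{\left(D \right)} = - \frac{1}{3}$ ($g{\left(D \right)} = \left(- \frac{1}{9}\right) 3 = - \frac{1}{3}$)
$T{\left(X,P \right)} = 4 - \sqrt{2} \sqrt{P}$ ($T{\left(X,P \right)} = 4 - \sqrt{P + P} = 4 - \sqrt{2 P} = 4 - \sqrt{2} \sqrt{P}$)
$W = \frac{110}{3}$ ($W = - \frac{1}{3} + 37 = \frac{110}{3} \approx 36.667$)
$l = \frac{48 + 2 i}{11540}$ ($l = \frac{1}{5 \left(44 + \left(4 - \sqrt{2} \sqrt{-2}\right)\right)} = \frac{1}{5 \left(44 + \left(4 - \sqrt{2} i \sqrt{2}\right)\right)} = \frac{1}{5 \left(44 + \left(4 - 2 i\right)\right)} = \frac{1}{5 \left(48 - 2 i\right)} = \frac{\frac{1}{2308} \left(48 + 2 i\right)}{5} = \frac{48 + 2 i}{11540} \approx 0.0041594 + 0.00017331 i$)
$58 - 79 \left(\frac{56}{-73} + \frac{l}{W}\right) = 58 - 79 \left(\frac{56}{-73} + \frac{\frac{12}{2885} + \frac{i}{5770}}{\frac{110}{3}}\right) = 58 - 79 \left(56 \left(- \frac{1}{73}\right) + \left(\frac{12}{2885} + \frac{i}{5770}\right) \frac{3}{110}\right) = 58 - 79 \left(- \frac{56}{73} + \left(\frac{18}{158675} + \frac{3 i}{634700}\right)\right) = 58 - 79 \left(- \frac{8884486}{11583275} + \frac{3 i}{634700}\right) = 58 + \left(\frac{701874394}{11583275} - \frac{237 i}{634700}\right) = \frac{1373704344}{11583275} - \frac{237 i}{634700}$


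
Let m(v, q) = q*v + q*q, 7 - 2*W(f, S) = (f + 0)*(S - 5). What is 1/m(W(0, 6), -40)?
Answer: 1/1460 ≈ 0.00068493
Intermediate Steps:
W(f, S) = 7/2 - f*(-5 + S)/2 (W(f, S) = 7/2 - (f + 0)*(S - 5)/2 = 7/2 - f*(-5 + S)/2)
m(v, q) = q² + q*v (m(v, q) = q*v + q² = q² + q*v)
1/m(W(0, 6), -40) = 1/(-40*(-40 + (7/2 + (5/2)*0 - ½*6*0))) = 1/(-40*(-40 + (7/2 + 0 + 0))) = 1/(-40*(-40 + 7/2)) = 1/(-40*(-73/2)) = 1/1460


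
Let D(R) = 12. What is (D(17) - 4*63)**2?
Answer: 57600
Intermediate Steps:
(D(17) - 4*63)**2 = (12 - 4*63)**2 = (12 - 252)**2 = (-240)**2 = 57600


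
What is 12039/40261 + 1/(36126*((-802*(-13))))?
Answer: 348806576125/1166484046572 ≈ 0.29902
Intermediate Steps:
12039/40261 + 1/(36126*((-802*(-13)))) = 12039*(1/40261) + (1/36126)/10426 = 12039/40261 + (1/36126)*(1/10426) = 12039/40261 + 1/376649676 = 348806576125/1166484046572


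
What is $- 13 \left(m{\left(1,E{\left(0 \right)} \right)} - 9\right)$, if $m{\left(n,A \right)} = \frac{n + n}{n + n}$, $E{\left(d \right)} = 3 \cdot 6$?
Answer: $104$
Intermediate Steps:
$E{\left(d \right)} = 18$
$m{\left(n,A \right)} = 1$ ($m{\left(n,A \right)} = \frac{2 n}{2 n} = 2 n \frac{1}{2 n} = 1$)
$- 13 \left(m{\left(1,E{\left(0 \right)} \right)} - 9\right) = - 13 \left(1 - 9\right) = \left(-13\right) \left(-8\right) = 104$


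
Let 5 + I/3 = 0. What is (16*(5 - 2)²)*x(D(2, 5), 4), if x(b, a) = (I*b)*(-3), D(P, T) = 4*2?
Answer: 51840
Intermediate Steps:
I = -15 (I = -15 + 3*0 = -15 + 0 = -15)
D(P, T) = 8
x(b, a) = 45*b (x(b, a) = -15*b*(-3) = 45*b)
(16*(5 - 2)²)*x(D(2, 5), 4) = (16*(5 - 2)²)*(45*8) = (16*3²)*360 = (16*9)*360 = 144*360 = 51840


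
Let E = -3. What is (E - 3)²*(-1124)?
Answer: -40464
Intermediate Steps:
(E - 3)²*(-1124) = (-3 - 3)²*(-1124) = (-6)²*(-1124) = 36*(-1124) = -40464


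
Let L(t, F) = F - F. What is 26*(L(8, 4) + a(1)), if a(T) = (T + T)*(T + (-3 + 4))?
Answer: 104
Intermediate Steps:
L(t, F) = 0
a(T) = 2*T*(1 + T) (a(T) = (2*T)*(T + 1) = (2*T)*(1 + T) = 2*T*(1 + T))
26*(L(8, 4) + a(1)) = 26*(0 + 2*1*(1 + 1)) = 26*(0 + 2*1*2) = 26*(0 + 4) = 26*4 = 104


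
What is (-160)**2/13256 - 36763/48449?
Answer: 94120509/80279993 ≈ 1.1724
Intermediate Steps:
(-160)**2/13256 - 36763/48449 = 25600*(1/13256) - 36763*1/48449 = 3200/1657 - 36763/48449 = 94120509/80279993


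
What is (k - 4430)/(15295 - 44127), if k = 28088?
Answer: -11829/14416 ≈ -0.82055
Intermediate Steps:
(k - 4430)/(15295 - 44127) = (28088 - 4430)/(15295 - 44127) = 23658/(-28832) = 23658*(-1/28832) = -11829/14416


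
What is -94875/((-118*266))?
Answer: 94875/31388 ≈ 3.0227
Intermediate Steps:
-94875/((-118*266)) = -94875/(-31388) = -94875*(-1/31388) = 94875/31388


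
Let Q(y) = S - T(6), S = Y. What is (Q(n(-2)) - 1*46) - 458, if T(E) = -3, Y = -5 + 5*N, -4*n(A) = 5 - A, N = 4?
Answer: -486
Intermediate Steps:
n(A) = -5/4 + A/4 (n(A) = -(5 - A)/4 = -5/4 + A/4)
Y = 15 (Y = -5 + 5*4 = -5 + 20 = 15)
S = 15
Q(y) = 18 (Q(y) = 15 - 1*(-3) = 15 + 3 = 18)
(Q(n(-2)) - 1*46) - 458 = (18 - 1*46) - 458 = (18 - 46) - 458 = -28 - 458 = -486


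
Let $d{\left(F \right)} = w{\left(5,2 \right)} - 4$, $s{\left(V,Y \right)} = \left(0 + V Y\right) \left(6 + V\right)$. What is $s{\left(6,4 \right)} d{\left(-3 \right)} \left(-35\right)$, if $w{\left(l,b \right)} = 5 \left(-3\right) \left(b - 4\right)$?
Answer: $-262080$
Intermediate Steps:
$s{\left(V,Y \right)} = V Y \left(6 + V\right)$
$w{\left(l,b \right)} = 60 - 15 b$ ($w{\left(l,b \right)} = - 15 \left(-4 + b\right) = 60 - 15 b$)
$d{\left(F \right)} = 26$ ($d{\left(F \right)} = \left(60 - 30\right) - 4 = 30 - 4 = 26$)
$s{\left(6,4 \right)} d{\left(-3 \right)} \left(-35\right) = 6 \cdot 4 \left(6 + 6\right) 26 \left(-35\right) = 6 \cdot 4 \cdot 12 \cdot 26 \left(-35\right) = 288 \cdot 26 \left(-35\right) = 7488 \left(-35\right) = -262080$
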